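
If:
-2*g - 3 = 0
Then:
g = -3/2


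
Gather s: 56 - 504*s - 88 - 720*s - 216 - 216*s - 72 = -1440*s - 320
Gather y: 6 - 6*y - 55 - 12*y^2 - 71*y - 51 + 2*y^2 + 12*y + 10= -10*y^2 - 65*y - 90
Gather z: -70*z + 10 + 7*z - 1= 9 - 63*z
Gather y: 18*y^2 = 18*y^2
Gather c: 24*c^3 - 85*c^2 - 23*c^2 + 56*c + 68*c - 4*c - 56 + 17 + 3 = 24*c^3 - 108*c^2 + 120*c - 36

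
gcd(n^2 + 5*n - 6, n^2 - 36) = n + 6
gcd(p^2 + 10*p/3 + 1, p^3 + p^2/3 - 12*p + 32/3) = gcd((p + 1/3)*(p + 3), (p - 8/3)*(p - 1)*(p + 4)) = 1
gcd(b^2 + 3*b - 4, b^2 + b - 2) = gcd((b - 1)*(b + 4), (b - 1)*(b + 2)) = b - 1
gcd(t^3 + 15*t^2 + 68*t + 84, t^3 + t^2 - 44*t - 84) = t^2 + 8*t + 12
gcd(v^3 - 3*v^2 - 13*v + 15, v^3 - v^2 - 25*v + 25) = v^2 - 6*v + 5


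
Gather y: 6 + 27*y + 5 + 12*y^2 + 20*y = 12*y^2 + 47*y + 11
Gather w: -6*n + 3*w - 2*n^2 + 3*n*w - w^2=-2*n^2 - 6*n - w^2 + w*(3*n + 3)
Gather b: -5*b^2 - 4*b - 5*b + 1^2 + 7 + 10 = -5*b^2 - 9*b + 18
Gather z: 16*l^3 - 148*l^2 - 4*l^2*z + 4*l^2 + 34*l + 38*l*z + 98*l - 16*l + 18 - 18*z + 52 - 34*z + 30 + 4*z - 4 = 16*l^3 - 144*l^2 + 116*l + z*(-4*l^2 + 38*l - 48) + 96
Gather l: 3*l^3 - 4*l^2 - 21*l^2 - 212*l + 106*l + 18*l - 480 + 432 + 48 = 3*l^3 - 25*l^2 - 88*l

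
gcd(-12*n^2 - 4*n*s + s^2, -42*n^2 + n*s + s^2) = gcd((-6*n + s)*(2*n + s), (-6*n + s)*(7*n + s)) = -6*n + s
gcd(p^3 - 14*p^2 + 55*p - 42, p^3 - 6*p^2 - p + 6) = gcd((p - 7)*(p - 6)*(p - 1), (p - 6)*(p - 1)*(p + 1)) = p^2 - 7*p + 6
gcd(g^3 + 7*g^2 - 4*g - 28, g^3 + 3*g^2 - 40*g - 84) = g^2 + 9*g + 14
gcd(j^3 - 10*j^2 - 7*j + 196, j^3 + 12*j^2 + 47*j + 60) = j + 4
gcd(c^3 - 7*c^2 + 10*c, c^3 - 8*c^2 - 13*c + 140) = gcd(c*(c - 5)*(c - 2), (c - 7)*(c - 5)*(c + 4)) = c - 5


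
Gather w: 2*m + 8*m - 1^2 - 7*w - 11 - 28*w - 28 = 10*m - 35*w - 40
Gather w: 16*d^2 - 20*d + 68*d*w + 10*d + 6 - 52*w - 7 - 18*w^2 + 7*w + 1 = 16*d^2 - 10*d - 18*w^2 + w*(68*d - 45)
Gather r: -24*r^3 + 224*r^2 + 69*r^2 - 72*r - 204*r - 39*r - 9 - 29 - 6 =-24*r^3 + 293*r^2 - 315*r - 44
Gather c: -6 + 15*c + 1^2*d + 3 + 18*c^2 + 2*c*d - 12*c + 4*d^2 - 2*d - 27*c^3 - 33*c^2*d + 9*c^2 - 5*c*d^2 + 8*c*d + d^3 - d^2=-27*c^3 + c^2*(27 - 33*d) + c*(-5*d^2 + 10*d + 3) + d^3 + 3*d^2 - d - 3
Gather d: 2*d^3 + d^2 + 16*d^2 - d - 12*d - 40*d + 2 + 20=2*d^3 + 17*d^2 - 53*d + 22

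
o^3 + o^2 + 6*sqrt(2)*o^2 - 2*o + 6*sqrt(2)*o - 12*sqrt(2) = (o - 1)*(o + 2)*(o + 6*sqrt(2))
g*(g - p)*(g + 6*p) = g^3 + 5*g^2*p - 6*g*p^2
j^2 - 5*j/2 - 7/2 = (j - 7/2)*(j + 1)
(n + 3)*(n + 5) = n^2 + 8*n + 15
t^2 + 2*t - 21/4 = (t - 3/2)*(t + 7/2)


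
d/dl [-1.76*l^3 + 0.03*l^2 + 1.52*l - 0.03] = -5.28*l^2 + 0.06*l + 1.52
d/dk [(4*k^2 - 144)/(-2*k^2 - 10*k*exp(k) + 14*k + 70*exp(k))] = 2*(-2*k*(k^2 + 5*k*exp(k) - 7*k - 35*exp(k)) + (k^2 - 36)*(5*k*exp(k) + 2*k - 30*exp(k) - 7))/(k^2 + 5*k*exp(k) - 7*k - 35*exp(k))^2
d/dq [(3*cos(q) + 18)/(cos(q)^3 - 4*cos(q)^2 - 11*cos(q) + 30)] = 3*(-93*cos(q)/2 + 7*cos(2*q) + cos(3*q)/2 - 89)*sin(q)/(cos(q)^3 - 4*cos(q)^2 - 11*cos(q) + 30)^2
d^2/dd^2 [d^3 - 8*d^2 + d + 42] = 6*d - 16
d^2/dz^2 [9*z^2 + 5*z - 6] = 18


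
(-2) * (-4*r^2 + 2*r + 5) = 8*r^2 - 4*r - 10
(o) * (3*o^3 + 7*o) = 3*o^4 + 7*o^2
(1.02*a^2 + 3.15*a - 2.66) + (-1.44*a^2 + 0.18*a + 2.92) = -0.42*a^2 + 3.33*a + 0.26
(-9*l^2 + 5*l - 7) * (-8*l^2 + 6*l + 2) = 72*l^4 - 94*l^3 + 68*l^2 - 32*l - 14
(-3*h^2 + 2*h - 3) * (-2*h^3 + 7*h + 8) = 6*h^5 - 4*h^4 - 15*h^3 - 10*h^2 - 5*h - 24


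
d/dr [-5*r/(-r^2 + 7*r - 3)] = 5*(3 - r^2)/(r^4 - 14*r^3 + 55*r^2 - 42*r + 9)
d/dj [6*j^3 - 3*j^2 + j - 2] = 18*j^2 - 6*j + 1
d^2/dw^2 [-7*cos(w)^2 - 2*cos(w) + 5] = 2*cos(w) + 14*cos(2*w)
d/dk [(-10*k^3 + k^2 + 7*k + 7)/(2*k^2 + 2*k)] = (-10*k^4 - 20*k^3 - 6*k^2 - 14*k - 7)/(2*k^2*(k^2 + 2*k + 1))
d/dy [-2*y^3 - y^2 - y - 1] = -6*y^2 - 2*y - 1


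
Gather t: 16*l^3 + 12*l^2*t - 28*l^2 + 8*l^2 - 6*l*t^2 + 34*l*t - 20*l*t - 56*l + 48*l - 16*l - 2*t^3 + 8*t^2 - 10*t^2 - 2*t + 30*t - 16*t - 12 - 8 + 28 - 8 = 16*l^3 - 20*l^2 - 24*l - 2*t^3 + t^2*(-6*l - 2) + t*(12*l^2 + 14*l + 12)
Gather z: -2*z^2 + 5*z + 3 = -2*z^2 + 5*z + 3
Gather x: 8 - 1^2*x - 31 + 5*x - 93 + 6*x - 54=10*x - 170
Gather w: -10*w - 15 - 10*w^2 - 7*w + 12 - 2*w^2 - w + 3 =-12*w^2 - 18*w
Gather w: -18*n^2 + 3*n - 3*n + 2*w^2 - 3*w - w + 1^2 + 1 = -18*n^2 + 2*w^2 - 4*w + 2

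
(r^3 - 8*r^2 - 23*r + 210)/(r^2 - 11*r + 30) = (r^2 - 2*r - 35)/(r - 5)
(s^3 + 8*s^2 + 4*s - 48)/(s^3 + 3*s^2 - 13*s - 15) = (s^3 + 8*s^2 + 4*s - 48)/(s^3 + 3*s^2 - 13*s - 15)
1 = 1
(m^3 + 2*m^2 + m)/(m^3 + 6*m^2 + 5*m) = (m + 1)/(m + 5)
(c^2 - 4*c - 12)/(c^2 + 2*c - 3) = (c^2 - 4*c - 12)/(c^2 + 2*c - 3)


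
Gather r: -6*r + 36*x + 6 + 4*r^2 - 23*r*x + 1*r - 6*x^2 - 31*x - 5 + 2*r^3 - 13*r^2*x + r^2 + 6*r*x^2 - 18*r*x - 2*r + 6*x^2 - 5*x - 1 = 2*r^3 + r^2*(5 - 13*x) + r*(6*x^2 - 41*x - 7)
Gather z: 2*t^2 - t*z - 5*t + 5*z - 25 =2*t^2 - 5*t + z*(5 - t) - 25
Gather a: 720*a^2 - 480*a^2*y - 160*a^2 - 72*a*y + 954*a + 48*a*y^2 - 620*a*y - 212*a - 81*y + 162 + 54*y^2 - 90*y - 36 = a^2*(560 - 480*y) + a*(48*y^2 - 692*y + 742) + 54*y^2 - 171*y + 126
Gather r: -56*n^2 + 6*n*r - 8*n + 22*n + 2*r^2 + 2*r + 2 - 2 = -56*n^2 + 14*n + 2*r^2 + r*(6*n + 2)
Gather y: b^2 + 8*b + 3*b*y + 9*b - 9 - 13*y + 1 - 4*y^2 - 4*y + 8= b^2 + 17*b - 4*y^2 + y*(3*b - 17)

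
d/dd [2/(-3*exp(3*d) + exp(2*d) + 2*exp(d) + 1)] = (18*exp(2*d) - 4*exp(d) - 4)*exp(d)/(-3*exp(3*d) + exp(2*d) + 2*exp(d) + 1)^2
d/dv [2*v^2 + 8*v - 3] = 4*v + 8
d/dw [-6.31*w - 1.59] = -6.31000000000000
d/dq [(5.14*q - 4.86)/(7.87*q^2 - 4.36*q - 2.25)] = (-40.4518*q^2 + 76.4964*q - 32.7546)/(61.9369*q^4 - 68.6264*q^3 - 16.4054*q^2 + 19.62*q + 5.0625)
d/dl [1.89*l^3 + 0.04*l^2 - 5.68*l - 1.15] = 5.67*l^2 + 0.08*l - 5.68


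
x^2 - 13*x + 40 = (x - 8)*(x - 5)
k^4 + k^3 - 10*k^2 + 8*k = k*(k - 2)*(k - 1)*(k + 4)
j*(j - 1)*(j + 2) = j^3 + j^2 - 2*j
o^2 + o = o*(o + 1)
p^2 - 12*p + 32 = (p - 8)*(p - 4)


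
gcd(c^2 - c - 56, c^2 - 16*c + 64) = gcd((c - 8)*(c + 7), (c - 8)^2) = c - 8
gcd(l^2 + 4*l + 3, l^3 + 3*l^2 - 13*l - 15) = l + 1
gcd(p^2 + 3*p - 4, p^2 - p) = p - 1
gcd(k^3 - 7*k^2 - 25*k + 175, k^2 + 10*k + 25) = k + 5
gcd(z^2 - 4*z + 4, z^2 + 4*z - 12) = z - 2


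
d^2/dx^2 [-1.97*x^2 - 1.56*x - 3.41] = -3.94000000000000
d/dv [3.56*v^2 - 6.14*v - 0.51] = 7.12*v - 6.14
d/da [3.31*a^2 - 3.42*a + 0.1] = 6.62*a - 3.42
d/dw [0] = 0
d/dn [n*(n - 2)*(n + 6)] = 3*n^2 + 8*n - 12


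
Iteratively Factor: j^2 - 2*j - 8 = (j - 4)*(j + 2)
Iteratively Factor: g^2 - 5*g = (g)*(g - 5)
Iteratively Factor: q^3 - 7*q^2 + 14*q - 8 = (q - 1)*(q^2 - 6*q + 8) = (q - 2)*(q - 1)*(q - 4)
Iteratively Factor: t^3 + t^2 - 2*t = (t)*(t^2 + t - 2) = t*(t - 1)*(t + 2)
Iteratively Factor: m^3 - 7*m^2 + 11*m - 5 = (m - 1)*(m^2 - 6*m + 5) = (m - 5)*(m - 1)*(m - 1)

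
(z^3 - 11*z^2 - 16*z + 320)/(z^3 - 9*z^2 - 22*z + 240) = (z - 8)/(z - 6)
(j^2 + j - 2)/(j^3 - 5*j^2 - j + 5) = (j + 2)/(j^2 - 4*j - 5)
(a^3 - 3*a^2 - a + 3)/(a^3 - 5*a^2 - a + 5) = (a - 3)/(a - 5)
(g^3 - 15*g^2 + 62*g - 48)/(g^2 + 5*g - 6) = (g^2 - 14*g + 48)/(g + 6)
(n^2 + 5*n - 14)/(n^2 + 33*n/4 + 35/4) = 4*(n - 2)/(4*n + 5)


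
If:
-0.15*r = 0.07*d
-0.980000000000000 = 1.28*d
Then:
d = -0.77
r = 0.36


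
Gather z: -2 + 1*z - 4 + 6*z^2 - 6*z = 6*z^2 - 5*z - 6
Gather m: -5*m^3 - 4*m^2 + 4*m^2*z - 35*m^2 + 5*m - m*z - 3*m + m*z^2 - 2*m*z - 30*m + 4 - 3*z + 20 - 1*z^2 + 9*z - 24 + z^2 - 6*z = -5*m^3 + m^2*(4*z - 39) + m*(z^2 - 3*z - 28)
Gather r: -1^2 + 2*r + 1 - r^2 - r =-r^2 + r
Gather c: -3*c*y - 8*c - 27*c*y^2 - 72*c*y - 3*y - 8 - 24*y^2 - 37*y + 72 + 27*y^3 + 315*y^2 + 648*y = c*(-27*y^2 - 75*y - 8) + 27*y^3 + 291*y^2 + 608*y + 64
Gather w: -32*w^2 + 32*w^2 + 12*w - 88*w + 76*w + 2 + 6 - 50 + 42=0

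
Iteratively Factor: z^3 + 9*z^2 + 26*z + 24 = (z + 4)*(z^2 + 5*z + 6) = (z + 3)*(z + 4)*(z + 2)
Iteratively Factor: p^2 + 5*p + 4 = (p + 1)*(p + 4)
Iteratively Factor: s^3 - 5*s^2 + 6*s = (s - 2)*(s^2 - 3*s) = (s - 3)*(s - 2)*(s)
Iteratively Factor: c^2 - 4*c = (c)*(c - 4)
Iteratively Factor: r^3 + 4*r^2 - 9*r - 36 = (r + 4)*(r^2 - 9) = (r - 3)*(r + 4)*(r + 3)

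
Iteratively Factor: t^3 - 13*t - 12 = (t + 3)*(t^2 - 3*t - 4) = (t + 1)*(t + 3)*(t - 4)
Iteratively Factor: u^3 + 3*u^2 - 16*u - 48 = (u - 4)*(u^2 + 7*u + 12) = (u - 4)*(u + 4)*(u + 3)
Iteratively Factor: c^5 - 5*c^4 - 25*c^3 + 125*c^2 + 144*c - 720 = (c - 5)*(c^4 - 25*c^2 + 144) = (c - 5)*(c + 4)*(c^3 - 4*c^2 - 9*c + 36) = (c - 5)*(c + 3)*(c + 4)*(c^2 - 7*c + 12) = (c - 5)*(c - 3)*(c + 3)*(c + 4)*(c - 4)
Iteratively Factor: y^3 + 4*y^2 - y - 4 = (y + 4)*(y^2 - 1) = (y + 1)*(y + 4)*(y - 1)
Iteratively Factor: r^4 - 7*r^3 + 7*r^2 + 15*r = (r - 5)*(r^3 - 2*r^2 - 3*r) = (r - 5)*(r + 1)*(r^2 - 3*r) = r*(r - 5)*(r + 1)*(r - 3)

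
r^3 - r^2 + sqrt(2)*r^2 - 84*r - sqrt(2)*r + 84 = (r - 1)*(r - 6*sqrt(2))*(r + 7*sqrt(2))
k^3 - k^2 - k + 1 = (k - 1)^2*(k + 1)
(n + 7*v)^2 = n^2 + 14*n*v + 49*v^2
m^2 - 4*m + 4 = (m - 2)^2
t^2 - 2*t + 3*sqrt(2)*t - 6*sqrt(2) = (t - 2)*(t + 3*sqrt(2))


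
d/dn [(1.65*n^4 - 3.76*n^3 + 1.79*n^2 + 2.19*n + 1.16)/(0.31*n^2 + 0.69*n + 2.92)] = (1.023*n^5 + 2.2499*n^4 + 14.0832*n^3 - 32.3814*n^2 + 9.7344*n + 5.5944)/(0.0961*n^4 + 0.4278*n^3 + 2.2865*n^2 + 4.0296*n + 8.5264)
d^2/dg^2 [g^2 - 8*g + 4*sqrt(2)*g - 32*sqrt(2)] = 2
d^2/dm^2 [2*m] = 0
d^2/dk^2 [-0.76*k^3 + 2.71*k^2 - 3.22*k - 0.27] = 5.42 - 4.56*k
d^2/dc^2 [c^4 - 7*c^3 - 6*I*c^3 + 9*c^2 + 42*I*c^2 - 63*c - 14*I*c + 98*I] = 12*c^2 + c*(-42 - 36*I) + 18 + 84*I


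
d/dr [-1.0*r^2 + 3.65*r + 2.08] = 3.65 - 2.0*r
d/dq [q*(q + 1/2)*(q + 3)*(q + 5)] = 4*q^3 + 51*q^2/2 + 38*q + 15/2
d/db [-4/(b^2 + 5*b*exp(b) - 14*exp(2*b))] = 4*(5*b*exp(b) + 2*b - 28*exp(2*b) + 5*exp(b))/(b^2 + 5*b*exp(b) - 14*exp(2*b))^2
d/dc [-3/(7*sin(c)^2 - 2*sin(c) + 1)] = 6*(7*sin(c) - 1)*cos(c)/(7*sin(c)^2 - 2*sin(c) + 1)^2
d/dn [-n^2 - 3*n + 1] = -2*n - 3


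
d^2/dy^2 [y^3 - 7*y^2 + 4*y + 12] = 6*y - 14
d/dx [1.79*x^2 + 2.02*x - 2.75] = 3.58*x + 2.02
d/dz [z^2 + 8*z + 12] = 2*z + 8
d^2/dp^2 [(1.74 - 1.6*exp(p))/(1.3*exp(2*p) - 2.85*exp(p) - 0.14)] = (-2.704*exp(4*p) + 5.83439999999999*exp(3*p) - 21.0873*exp(2*p) + 16.03827*exp(p) - 0.72562)*exp(p)/(2.197*exp(6*p) - 14.4495*exp(5*p) + 30.96795*exp(4*p) - 20.036925*exp(3*p) - 3.33501*exp(2*p) - 0.16758*exp(p) - 0.002744)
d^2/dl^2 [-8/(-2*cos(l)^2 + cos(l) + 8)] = 8*(16*sin(l)^4 - 73*sin(l)^2 - cos(l)/2 - 3*cos(3*l)/2 + 23)/(2*sin(l)^2 + cos(l) + 6)^3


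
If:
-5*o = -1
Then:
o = 1/5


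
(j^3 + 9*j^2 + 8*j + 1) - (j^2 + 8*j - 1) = j^3 + 8*j^2 + 2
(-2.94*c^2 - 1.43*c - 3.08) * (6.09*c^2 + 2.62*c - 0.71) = -17.9046*c^4 - 16.4115*c^3 - 20.4164*c^2 - 7.0543*c + 2.1868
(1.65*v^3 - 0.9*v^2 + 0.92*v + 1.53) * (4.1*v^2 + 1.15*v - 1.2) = 6.765*v^5 - 1.7925*v^4 + 0.757*v^3 + 8.411*v^2 + 0.6555*v - 1.836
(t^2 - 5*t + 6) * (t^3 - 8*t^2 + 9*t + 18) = t^5 - 13*t^4 + 55*t^3 - 75*t^2 - 36*t + 108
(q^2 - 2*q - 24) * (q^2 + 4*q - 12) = q^4 + 2*q^3 - 44*q^2 - 72*q + 288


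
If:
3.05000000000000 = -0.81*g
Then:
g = -3.77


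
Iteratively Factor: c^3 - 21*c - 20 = (c + 1)*(c^2 - c - 20) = (c - 5)*(c + 1)*(c + 4)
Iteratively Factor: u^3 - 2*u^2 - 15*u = (u - 5)*(u^2 + 3*u) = u*(u - 5)*(u + 3)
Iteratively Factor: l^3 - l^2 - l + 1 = (l - 1)*(l^2 - 1) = (l - 1)*(l + 1)*(l - 1)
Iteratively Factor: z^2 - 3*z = (z - 3)*(z)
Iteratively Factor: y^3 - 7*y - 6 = (y + 1)*(y^2 - y - 6) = (y + 1)*(y + 2)*(y - 3)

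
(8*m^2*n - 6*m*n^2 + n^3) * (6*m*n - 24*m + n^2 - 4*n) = 48*m^3*n^2 - 192*m^3*n - 28*m^2*n^3 + 112*m^2*n^2 + n^5 - 4*n^4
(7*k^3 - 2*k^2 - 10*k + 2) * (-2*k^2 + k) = -14*k^5 + 11*k^4 + 18*k^3 - 14*k^2 + 2*k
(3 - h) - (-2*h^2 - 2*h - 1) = 2*h^2 + h + 4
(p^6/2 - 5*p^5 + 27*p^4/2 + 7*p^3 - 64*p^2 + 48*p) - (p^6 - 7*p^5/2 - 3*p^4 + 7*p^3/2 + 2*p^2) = -p^6/2 - 3*p^5/2 + 33*p^4/2 + 7*p^3/2 - 66*p^2 + 48*p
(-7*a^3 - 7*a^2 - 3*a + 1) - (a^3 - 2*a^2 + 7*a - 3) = -8*a^3 - 5*a^2 - 10*a + 4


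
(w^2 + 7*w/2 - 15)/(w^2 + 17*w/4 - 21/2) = 2*(2*w - 5)/(4*w - 7)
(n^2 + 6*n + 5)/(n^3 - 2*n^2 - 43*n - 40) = 1/(n - 8)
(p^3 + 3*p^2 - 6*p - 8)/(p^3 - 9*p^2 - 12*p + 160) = (p^2 - p - 2)/(p^2 - 13*p + 40)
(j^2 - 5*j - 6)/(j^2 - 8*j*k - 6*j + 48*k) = (j + 1)/(j - 8*k)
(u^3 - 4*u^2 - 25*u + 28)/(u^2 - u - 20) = (u^2 - 8*u + 7)/(u - 5)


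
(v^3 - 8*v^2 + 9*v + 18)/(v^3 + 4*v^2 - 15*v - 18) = (v - 6)/(v + 6)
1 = 1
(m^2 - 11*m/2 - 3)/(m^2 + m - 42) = (m + 1/2)/(m + 7)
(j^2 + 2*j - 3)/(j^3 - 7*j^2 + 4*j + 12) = (j^2 + 2*j - 3)/(j^3 - 7*j^2 + 4*j + 12)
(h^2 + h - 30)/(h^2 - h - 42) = (h - 5)/(h - 7)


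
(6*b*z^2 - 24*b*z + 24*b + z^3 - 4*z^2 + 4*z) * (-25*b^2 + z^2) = -150*b^3*z^2 + 600*b^3*z - 600*b^3 - 25*b^2*z^3 + 100*b^2*z^2 - 100*b^2*z + 6*b*z^4 - 24*b*z^3 + 24*b*z^2 + z^5 - 4*z^4 + 4*z^3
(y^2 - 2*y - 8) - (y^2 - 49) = 41 - 2*y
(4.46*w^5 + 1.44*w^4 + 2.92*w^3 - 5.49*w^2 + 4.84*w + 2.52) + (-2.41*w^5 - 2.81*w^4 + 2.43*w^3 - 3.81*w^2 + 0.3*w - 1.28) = 2.05*w^5 - 1.37*w^4 + 5.35*w^3 - 9.3*w^2 + 5.14*w + 1.24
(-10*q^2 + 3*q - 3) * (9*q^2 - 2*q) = -90*q^4 + 47*q^3 - 33*q^2 + 6*q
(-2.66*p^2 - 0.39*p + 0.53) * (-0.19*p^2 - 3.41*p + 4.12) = 0.5054*p^4 + 9.1447*p^3 - 9.73*p^2 - 3.4141*p + 2.1836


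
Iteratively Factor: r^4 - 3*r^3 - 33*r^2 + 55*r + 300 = (r - 5)*(r^3 + 2*r^2 - 23*r - 60) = (r - 5)^2*(r^2 + 7*r + 12) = (r - 5)^2*(r + 4)*(r + 3)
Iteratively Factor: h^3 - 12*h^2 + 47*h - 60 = (h - 3)*(h^2 - 9*h + 20) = (h - 5)*(h - 3)*(h - 4)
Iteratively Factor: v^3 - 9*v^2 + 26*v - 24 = (v - 4)*(v^2 - 5*v + 6) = (v - 4)*(v - 2)*(v - 3)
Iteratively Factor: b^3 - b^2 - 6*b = (b)*(b^2 - b - 6) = b*(b + 2)*(b - 3)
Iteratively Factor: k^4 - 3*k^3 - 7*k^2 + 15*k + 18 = (k + 1)*(k^3 - 4*k^2 - 3*k + 18) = (k - 3)*(k + 1)*(k^2 - k - 6) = (k - 3)*(k + 1)*(k + 2)*(k - 3)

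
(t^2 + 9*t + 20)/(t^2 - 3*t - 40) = (t + 4)/(t - 8)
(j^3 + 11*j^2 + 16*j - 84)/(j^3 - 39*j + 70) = (j + 6)/(j - 5)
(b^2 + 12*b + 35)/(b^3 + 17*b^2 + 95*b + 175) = 1/(b + 5)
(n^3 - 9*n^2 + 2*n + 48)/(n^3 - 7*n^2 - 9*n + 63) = (n^2 - 6*n - 16)/(n^2 - 4*n - 21)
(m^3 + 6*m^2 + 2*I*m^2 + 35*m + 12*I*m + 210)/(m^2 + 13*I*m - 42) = (m^2 + m*(6 - 5*I) - 30*I)/(m + 6*I)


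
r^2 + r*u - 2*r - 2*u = (r - 2)*(r + u)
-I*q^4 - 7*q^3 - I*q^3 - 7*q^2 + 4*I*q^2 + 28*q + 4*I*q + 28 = (q - 2)*(q + 2)*(q - 7*I)*(-I*q - I)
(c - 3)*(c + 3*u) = c^2 + 3*c*u - 3*c - 9*u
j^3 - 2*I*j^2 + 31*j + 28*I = (j - 7*I)*(j + I)*(j + 4*I)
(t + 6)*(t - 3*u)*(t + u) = t^3 - 2*t^2*u + 6*t^2 - 3*t*u^2 - 12*t*u - 18*u^2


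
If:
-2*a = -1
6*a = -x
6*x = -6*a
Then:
No Solution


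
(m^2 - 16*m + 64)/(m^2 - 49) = (m^2 - 16*m + 64)/(m^2 - 49)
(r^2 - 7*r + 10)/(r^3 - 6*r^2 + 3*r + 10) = 1/(r + 1)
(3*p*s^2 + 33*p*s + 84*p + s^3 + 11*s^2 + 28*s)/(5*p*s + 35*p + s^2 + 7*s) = (3*p*s + 12*p + s^2 + 4*s)/(5*p + s)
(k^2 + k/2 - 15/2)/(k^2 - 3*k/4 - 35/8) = 4*(k + 3)/(4*k + 7)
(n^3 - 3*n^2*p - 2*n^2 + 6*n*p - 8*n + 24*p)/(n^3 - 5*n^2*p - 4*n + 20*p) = (-n^2 + 3*n*p + 4*n - 12*p)/(-n^2 + 5*n*p + 2*n - 10*p)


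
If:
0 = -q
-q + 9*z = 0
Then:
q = 0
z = 0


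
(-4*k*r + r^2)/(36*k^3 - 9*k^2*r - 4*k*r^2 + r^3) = r/(-9*k^2 + r^2)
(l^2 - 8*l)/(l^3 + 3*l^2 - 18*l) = (l - 8)/(l^2 + 3*l - 18)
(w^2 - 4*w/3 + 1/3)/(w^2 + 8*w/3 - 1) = (w - 1)/(w + 3)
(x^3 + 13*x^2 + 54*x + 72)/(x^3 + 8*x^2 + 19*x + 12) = (x + 6)/(x + 1)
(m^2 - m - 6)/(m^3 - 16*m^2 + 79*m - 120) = (m + 2)/(m^2 - 13*m + 40)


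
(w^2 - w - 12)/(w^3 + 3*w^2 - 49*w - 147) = (w - 4)/(w^2 - 49)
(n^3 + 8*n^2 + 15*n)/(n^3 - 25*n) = (n + 3)/(n - 5)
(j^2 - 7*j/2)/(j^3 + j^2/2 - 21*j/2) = (2*j - 7)/(2*j^2 + j - 21)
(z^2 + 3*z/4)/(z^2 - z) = (z + 3/4)/(z - 1)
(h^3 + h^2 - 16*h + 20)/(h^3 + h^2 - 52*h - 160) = (h^2 - 4*h + 4)/(h^2 - 4*h - 32)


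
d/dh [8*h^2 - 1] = 16*h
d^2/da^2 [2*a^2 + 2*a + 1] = 4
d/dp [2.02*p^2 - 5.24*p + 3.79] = 4.04*p - 5.24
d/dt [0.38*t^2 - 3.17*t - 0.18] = 0.76*t - 3.17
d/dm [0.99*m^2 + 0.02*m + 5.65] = 1.98*m + 0.02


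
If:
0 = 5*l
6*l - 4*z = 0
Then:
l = 0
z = 0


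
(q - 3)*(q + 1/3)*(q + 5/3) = q^3 - q^2 - 49*q/9 - 5/3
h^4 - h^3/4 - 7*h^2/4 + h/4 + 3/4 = (h - 1)^2*(h + 3/4)*(h + 1)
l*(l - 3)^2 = l^3 - 6*l^2 + 9*l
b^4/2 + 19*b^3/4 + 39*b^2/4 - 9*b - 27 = (b/2 + 1)*(b - 3/2)*(b + 3)*(b + 6)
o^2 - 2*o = o*(o - 2)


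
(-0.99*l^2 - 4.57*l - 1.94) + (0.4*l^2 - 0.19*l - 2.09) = -0.59*l^2 - 4.76*l - 4.03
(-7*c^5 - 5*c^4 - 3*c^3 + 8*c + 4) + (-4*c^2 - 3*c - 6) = -7*c^5 - 5*c^4 - 3*c^3 - 4*c^2 + 5*c - 2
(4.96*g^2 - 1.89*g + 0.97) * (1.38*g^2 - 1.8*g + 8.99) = 6.8448*g^4 - 11.5362*g^3 + 49.331*g^2 - 18.7371*g + 8.7203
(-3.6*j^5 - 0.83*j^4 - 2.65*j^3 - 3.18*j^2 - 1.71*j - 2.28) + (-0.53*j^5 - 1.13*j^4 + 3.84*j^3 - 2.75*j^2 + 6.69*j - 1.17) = -4.13*j^5 - 1.96*j^4 + 1.19*j^3 - 5.93*j^2 + 4.98*j - 3.45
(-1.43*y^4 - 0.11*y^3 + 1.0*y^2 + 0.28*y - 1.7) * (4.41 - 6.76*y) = 9.6668*y^5 - 5.5627*y^4 - 7.2451*y^3 + 2.5172*y^2 + 12.7268*y - 7.497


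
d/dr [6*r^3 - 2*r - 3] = 18*r^2 - 2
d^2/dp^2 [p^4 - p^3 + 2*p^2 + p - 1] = 12*p^2 - 6*p + 4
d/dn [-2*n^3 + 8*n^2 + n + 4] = -6*n^2 + 16*n + 1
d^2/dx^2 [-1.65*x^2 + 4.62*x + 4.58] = -3.30000000000000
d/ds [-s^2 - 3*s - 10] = -2*s - 3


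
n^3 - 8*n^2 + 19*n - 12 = (n - 4)*(n - 3)*(n - 1)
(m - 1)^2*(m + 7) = m^3 + 5*m^2 - 13*m + 7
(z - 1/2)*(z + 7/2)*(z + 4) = z^3 + 7*z^2 + 41*z/4 - 7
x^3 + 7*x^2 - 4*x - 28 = (x - 2)*(x + 2)*(x + 7)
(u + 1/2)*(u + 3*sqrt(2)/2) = u^2 + u/2 + 3*sqrt(2)*u/2 + 3*sqrt(2)/4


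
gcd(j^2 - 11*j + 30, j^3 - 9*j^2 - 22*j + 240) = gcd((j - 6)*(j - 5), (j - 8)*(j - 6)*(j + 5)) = j - 6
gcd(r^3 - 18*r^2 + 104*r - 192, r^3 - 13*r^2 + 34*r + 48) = r^2 - 14*r + 48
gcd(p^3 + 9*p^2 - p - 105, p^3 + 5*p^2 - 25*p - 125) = p + 5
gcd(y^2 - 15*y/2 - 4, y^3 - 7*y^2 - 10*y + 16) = y - 8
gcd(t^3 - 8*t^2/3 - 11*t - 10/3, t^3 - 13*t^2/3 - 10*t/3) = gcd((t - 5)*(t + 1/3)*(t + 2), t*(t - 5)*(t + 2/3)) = t - 5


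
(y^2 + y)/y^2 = (y + 1)/y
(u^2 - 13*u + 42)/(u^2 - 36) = (u - 7)/(u + 6)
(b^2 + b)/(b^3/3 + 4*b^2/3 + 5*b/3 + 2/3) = 3*b/(b^2 + 3*b + 2)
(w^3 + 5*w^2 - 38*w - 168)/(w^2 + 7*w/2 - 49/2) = 2*(w^2 - 2*w - 24)/(2*w - 7)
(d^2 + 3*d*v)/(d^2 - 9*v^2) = d/(d - 3*v)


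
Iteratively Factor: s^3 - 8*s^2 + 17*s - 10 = (s - 1)*(s^2 - 7*s + 10) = (s - 2)*(s - 1)*(s - 5)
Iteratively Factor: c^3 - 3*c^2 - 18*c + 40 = (c + 4)*(c^2 - 7*c + 10) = (c - 5)*(c + 4)*(c - 2)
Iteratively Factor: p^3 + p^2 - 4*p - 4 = (p + 2)*(p^2 - p - 2) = (p - 2)*(p + 2)*(p + 1)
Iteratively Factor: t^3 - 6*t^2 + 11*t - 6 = (t - 2)*(t^2 - 4*t + 3) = (t - 3)*(t - 2)*(t - 1)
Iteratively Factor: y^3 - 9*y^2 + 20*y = (y)*(y^2 - 9*y + 20) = y*(y - 4)*(y - 5)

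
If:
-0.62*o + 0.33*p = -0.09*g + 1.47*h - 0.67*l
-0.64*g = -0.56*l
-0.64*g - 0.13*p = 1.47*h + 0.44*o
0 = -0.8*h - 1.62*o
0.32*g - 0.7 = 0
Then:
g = 2.19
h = -0.39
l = 2.50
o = 0.19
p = -7.04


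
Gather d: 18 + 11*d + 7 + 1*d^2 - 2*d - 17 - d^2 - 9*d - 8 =0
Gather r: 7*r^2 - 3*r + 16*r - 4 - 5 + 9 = 7*r^2 + 13*r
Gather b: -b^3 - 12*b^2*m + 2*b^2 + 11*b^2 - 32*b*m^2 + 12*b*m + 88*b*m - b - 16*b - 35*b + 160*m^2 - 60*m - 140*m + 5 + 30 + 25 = -b^3 + b^2*(13 - 12*m) + b*(-32*m^2 + 100*m - 52) + 160*m^2 - 200*m + 60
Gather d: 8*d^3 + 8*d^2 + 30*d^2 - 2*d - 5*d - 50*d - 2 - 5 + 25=8*d^3 + 38*d^2 - 57*d + 18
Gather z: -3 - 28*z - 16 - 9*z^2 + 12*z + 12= -9*z^2 - 16*z - 7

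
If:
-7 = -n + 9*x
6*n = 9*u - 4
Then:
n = 9*x + 7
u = 6*x + 46/9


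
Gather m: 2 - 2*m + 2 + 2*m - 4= 0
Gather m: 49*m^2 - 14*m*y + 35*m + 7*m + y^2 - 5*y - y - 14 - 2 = 49*m^2 + m*(42 - 14*y) + y^2 - 6*y - 16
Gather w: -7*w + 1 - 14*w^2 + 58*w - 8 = -14*w^2 + 51*w - 7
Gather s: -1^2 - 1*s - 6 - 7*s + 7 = -8*s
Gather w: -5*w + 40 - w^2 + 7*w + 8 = -w^2 + 2*w + 48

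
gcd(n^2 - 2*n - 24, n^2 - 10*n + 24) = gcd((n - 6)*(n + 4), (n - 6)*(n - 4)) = n - 6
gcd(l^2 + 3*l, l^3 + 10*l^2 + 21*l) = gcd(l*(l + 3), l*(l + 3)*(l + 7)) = l^2 + 3*l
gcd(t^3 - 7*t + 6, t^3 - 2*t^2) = t - 2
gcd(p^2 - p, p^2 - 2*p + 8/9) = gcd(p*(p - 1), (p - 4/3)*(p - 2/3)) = 1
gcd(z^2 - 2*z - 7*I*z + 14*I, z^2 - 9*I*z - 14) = z - 7*I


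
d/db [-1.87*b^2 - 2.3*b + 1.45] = -3.74*b - 2.3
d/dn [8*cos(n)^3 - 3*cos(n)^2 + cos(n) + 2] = (-24*cos(n)^2 + 6*cos(n) - 1)*sin(n)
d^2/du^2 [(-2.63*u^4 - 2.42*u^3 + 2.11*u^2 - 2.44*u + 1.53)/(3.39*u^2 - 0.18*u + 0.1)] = (-60.448446*u^6 + 9.62895600000007*u^5 - 5.86069200000006*u^4 - 51.26502*u^3 + 101.151498*u^2 - 0.783876*u - 0.983836)/(38.958219*u^6 - 6.205734*u^5 + 3.777138*u^4 - 0.371952*u^3 + 0.11142*u^2 - 0.0054*u + 0.001)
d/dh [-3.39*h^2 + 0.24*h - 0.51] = 0.24 - 6.78*h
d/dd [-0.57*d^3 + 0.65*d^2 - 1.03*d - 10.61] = -1.71*d^2 + 1.3*d - 1.03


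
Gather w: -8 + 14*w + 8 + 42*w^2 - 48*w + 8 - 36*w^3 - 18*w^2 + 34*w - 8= -36*w^3 + 24*w^2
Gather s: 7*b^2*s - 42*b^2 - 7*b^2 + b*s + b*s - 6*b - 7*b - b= -49*b^2 - 14*b + s*(7*b^2 + 2*b)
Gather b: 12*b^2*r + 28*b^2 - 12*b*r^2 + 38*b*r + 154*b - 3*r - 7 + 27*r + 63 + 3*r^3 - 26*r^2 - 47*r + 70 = b^2*(12*r + 28) + b*(-12*r^2 + 38*r + 154) + 3*r^3 - 26*r^2 - 23*r + 126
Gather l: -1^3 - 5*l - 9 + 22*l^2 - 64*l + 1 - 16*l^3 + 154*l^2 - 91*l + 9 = -16*l^3 + 176*l^2 - 160*l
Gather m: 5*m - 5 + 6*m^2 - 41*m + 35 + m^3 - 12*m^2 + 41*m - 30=m^3 - 6*m^2 + 5*m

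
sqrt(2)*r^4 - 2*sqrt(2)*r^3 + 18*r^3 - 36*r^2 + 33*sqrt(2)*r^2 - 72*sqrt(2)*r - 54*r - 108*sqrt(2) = (r - 3)*(r + 3*sqrt(2))*(r + 6*sqrt(2))*(sqrt(2)*r + sqrt(2))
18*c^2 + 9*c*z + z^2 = (3*c + z)*(6*c + z)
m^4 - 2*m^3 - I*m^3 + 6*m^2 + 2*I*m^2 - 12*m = m*(m - 2)*(m - 3*I)*(m + 2*I)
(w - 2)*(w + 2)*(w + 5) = w^3 + 5*w^2 - 4*w - 20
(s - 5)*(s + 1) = s^2 - 4*s - 5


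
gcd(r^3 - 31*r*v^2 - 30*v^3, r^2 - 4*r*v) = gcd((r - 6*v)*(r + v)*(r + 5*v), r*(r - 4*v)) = 1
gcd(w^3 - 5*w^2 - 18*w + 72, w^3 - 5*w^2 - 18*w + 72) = w^3 - 5*w^2 - 18*w + 72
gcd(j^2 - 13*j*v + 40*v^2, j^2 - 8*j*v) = -j + 8*v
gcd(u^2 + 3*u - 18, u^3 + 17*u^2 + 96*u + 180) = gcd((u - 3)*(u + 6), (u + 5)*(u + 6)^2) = u + 6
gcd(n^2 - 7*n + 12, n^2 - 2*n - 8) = n - 4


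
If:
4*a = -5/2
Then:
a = -5/8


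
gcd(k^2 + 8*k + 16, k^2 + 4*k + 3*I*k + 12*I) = k + 4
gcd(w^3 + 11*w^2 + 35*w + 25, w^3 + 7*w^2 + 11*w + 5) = w^2 + 6*w + 5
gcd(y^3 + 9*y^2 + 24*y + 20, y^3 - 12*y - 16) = y^2 + 4*y + 4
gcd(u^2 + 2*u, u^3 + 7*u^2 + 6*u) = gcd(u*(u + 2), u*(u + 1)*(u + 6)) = u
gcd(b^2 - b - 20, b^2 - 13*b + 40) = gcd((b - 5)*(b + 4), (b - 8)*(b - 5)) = b - 5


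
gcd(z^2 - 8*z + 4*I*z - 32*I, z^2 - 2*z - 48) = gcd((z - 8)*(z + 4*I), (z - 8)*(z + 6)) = z - 8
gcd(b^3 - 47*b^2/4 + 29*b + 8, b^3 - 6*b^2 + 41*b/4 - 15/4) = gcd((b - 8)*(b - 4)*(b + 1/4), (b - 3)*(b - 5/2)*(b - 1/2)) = 1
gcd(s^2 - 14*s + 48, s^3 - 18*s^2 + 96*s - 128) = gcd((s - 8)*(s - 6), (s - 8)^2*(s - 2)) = s - 8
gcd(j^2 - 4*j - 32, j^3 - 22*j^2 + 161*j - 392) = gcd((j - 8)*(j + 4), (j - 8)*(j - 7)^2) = j - 8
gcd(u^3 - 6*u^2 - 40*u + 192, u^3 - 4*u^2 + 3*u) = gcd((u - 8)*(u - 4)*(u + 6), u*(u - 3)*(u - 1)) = 1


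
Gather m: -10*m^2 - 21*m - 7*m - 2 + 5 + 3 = -10*m^2 - 28*m + 6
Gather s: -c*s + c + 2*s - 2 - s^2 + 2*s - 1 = c - s^2 + s*(4 - c) - 3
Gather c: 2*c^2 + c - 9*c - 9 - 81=2*c^2 - 8*c - 90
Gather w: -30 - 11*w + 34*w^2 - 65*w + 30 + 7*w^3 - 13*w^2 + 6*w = 7*w^3 + 21*w^2 - 70*w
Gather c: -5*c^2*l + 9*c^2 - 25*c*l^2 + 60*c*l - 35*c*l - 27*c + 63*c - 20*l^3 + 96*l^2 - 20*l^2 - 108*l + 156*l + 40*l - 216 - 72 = c^2*(9 - 5*l) + c*(-25*l^2 + 25*l + 36) - 20*l^3 + 76*l^2 + 88*l - 288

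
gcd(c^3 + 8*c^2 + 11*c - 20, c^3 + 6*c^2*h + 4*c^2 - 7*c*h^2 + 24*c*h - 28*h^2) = c + 4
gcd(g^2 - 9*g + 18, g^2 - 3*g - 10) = 1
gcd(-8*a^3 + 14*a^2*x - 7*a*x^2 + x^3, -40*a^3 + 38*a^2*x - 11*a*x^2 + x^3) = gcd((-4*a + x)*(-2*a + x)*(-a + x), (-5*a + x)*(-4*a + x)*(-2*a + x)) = 8*a^2 - 6*a*x + x^2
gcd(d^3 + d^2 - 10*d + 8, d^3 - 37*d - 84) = d + 4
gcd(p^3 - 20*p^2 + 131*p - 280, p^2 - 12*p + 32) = p - 8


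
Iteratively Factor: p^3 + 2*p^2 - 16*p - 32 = (p - 4)*(p^2 + 6*p + 8) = (p - 4)*(p + 4)*(p + 2)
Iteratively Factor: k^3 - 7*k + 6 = (k + 3)*(k^2 - 3*k + 2) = (k - 1)*(k + 3)*(k - 2)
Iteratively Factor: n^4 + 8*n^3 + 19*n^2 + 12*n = (n + 1)*(n^3 + 7*n^2 + 12*n) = n*(n + 1)*(n^2 + 7*n + 12) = n*(n + 1)*(n + 4)*(n + 3)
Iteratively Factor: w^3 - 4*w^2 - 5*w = (w + 1)*(w^2 - 5*w) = w*(w + 1)*(w - 5)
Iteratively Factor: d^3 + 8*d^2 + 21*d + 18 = (d + 2)*(d^2 + 6*d + 9) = (d + 2)*(d + 3)*(d + 3)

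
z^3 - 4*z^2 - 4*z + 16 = (z - 4)*(z - 2)*(z + 2)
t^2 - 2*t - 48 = (t - 8)*(t + 6)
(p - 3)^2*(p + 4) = p^3 - 2*p^2 - 15*p + 36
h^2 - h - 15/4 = (h - 5/2)*(h + 3/2)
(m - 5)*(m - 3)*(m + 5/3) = m^3 - 19*m^2/3 + 5*m/3 + 25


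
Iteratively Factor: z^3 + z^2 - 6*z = (z - 2)*(z^2 + 3*z) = (z - 2)*(z + 3)*(z)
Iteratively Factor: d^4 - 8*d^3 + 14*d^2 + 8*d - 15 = (d - 3)*(d^3 - 5*d^2 - d + 5) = (d - 3)*(d - 1)*(d^2 - 4*d - 5) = (d - 5)*(d - 3)*(d - 1)*(d + 1)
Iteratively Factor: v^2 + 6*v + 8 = (v + 2)*(v + 4)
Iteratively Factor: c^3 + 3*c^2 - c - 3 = (c - 1)*(c^2 + 4*c + 3) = (c - 1)*(c + 3)*(c + 1)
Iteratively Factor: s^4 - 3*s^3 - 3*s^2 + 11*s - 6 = (s + 2)*(s^3 - 5*s^2 + 7*s - 3) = (s - 1)*(s + 2)*(s^2 - 4*s + 3) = (s - 1)^2*(s + 2)*(s - 3)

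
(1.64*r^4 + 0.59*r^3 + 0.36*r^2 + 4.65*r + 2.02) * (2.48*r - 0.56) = 4.0672*r^5 + 0.5448*r^4 + 0.5624*r^3 + 11.3304*r^2 + 2.4056*r - 1.1312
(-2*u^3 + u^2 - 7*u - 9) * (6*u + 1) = -12*u^4 + 4*u^3 - 41*u^2 - 61*u - 9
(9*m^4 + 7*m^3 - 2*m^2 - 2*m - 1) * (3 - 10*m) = -90*m^5 - 43*m^4 + 41*m^3 + 14*m^2 + 4*m - 3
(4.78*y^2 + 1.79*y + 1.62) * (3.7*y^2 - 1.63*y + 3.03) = 17.686*y^4 - 1.1684*y^3 + 17.5597*y^2 + 2.7831*y + 4.9086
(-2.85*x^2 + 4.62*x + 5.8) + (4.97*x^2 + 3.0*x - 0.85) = 2.12*x^2 + 7.62*x + 4.95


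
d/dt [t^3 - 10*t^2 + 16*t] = 3*t^2 - 20*t + 16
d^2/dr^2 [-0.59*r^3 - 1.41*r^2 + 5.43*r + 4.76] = -3.54*r - 2.82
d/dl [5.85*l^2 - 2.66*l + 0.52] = 11.7*l - 2.66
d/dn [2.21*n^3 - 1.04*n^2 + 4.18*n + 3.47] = 6.63*n^2 - 2.08*n + 4.18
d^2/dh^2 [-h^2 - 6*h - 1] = -2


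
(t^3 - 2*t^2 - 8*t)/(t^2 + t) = (t^2 - 2*t - 8)/(t + 1)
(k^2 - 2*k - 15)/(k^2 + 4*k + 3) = (k - 5)/(k + 1)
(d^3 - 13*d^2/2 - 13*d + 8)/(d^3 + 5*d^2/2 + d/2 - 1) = (d - 8)/(d + 1)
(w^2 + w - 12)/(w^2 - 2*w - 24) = (w - 3)/(w - 6)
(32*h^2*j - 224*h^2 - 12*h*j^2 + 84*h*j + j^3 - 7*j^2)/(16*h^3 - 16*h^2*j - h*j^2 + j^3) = (8*h*j - 56*h - j^2 + 7*j)/(4*h^2 - 3*h*j - j^2)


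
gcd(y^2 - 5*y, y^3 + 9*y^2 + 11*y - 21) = 1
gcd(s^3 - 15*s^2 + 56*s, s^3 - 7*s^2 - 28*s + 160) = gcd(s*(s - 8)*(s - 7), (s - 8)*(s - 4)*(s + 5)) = s - 8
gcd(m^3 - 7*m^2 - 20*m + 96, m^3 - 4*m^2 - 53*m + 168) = m^2 - 11*m + 24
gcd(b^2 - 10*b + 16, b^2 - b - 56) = b - 8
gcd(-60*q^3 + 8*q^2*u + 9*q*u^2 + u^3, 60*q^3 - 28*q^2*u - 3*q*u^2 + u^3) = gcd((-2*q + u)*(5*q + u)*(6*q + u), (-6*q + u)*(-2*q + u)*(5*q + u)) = 10*q^2 - 3*q*u - u^2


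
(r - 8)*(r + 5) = r^2 - 3*r - 40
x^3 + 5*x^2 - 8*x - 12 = (x - 2)*(x + 1)*(x + 6)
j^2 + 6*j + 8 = (j + 2)*(j + 4)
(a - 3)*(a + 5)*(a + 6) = a^3 + 8*a^2 - 3*a - 90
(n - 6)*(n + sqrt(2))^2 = n^3 - 6*n^2 + 2*sqrt(2)*n^2 - 12*sqrt(2)*n + 2*n - 12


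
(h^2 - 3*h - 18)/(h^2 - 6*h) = (h + 3)/h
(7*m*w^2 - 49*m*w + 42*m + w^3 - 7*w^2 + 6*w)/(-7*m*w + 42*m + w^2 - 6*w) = (7*m*w - 7*m + w^2 - w)/(-7*m + w)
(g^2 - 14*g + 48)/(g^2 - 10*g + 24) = (g - 8)/(g - 4)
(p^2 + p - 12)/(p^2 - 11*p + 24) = (p + 4)/(p - 8)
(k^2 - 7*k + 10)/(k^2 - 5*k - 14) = (-k^2 + 7*k - 10)/(-k^2 + 5*k + 14)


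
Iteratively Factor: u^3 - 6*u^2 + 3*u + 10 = (u + 1)*(u^2 - 7*u + 10) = (u - 5)*(u + 1)*(u - 2)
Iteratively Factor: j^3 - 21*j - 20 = (j + 4)*(j^2 - 4*j - 5) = (j - 5)*(j + 4)*(j + 1)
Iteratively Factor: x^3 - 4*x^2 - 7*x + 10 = (x + 2)*(x^2 - 6*x + 5) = (x - 1)*(x + 2)*(x - 5)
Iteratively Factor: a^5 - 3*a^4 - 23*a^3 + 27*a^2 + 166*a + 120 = (a + 3)*(a^4 - 6*a^3 - 5*a^2 + 42*a + 40) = (a + 1)*(a + 3)*(a^3 - 7*a^2 + 2*a + 40) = (a + 1)*(a + 2)*(a + 3)*(a^2 - 9*a + 20) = (a - 4)*(a + 1)*(a + 2)*(a + 3)*(a - 5)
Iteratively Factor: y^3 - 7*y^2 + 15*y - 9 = (y - 3)*(y^2 - 4*y + 3) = (y - 3)*(y - 1)*(y - 3)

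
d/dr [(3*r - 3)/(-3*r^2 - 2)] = 3*(-3*r^2 + 6*r*(r - 1) - 2)/(3*r^2 + 2)^2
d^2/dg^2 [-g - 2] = 0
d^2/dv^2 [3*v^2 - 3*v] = 6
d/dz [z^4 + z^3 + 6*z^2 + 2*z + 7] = 4*z^3 + 3*z^2 + 12*z + 2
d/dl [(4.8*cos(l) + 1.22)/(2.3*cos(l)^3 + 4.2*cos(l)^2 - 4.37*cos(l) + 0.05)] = (22.08*cos(l)^3 + 28.578*cos(l)^2 + 10.248*cos(l) - 5.5714)*sin(l)/(5.29*cos(l)^6 + 19.32*cos(l)^5 - 2.462*cos(l)^4 - 36.478*cos(l)^3 + 19.5169*cos(l)^2 - 0.437*cos(l) + 0.0025)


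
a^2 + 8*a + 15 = (a + 3)*(a + 5)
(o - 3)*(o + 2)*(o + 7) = o^3 + 6*o^2 - 13*o - 42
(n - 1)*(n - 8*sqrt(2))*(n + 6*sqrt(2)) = n^3 - 2*sqrt(2)*n^2 - n^2 - 96*n + 2*sqrt(2)*n + 96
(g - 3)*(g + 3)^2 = g^3 + 3*g^2 - 9*g - 27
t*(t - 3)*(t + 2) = t^3 - t^2 - 6*t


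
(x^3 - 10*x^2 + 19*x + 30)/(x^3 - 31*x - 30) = (x - 5)/(x + 5)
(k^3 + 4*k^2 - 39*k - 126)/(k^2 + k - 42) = k + 3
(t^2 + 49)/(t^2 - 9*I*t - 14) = (t + 7*I)/(t - 2*I)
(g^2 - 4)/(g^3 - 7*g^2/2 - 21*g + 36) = 2*(g^2 - 4)/(2*g^3 - 7*g^2 - 42*g + 72)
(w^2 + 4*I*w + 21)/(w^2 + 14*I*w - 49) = (w - 3*I)/(w + 7*I)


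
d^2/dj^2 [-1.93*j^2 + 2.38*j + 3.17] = -3.86000000000000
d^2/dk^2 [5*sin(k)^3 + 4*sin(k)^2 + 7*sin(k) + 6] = -45*sin(k)^3 - 16*sin(k)^2 + 23*sin(k) + 8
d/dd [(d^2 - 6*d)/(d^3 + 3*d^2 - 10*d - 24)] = (-d^4 + 12*d^3 + 8*d^2 - 48*d + 144)/(d^6 + 6*d^5 - 11*d^4 - 108*d^3 - 44*d^2 + 480*d + 576)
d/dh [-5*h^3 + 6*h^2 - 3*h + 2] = -15*h^2 + 12*h - 3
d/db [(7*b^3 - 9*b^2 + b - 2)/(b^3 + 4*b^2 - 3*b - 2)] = (37*b^4 - 44*b^3 - 13*b^2 + 52*b - 8)/(b^6 + 8*b^5 + 10*b^4 - 28*b^3 - 7*b^2 + 12*b + 4)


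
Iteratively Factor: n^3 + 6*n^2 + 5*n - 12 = (n - 1)*(n^2 + 7*n + 12) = (n - 1)*(n + 4)*(n + 3)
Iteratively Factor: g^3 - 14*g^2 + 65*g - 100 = (g - 4)*(g^2 - 10*g + 25) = (g - 5)*(g - 4)*(g - 5)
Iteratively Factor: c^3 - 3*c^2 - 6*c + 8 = (c - 1)*(c^2 - 2*c - 8) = (c - 1)*(c + 2)*(c - 4)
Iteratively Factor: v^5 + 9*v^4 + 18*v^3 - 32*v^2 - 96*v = (v)*(v^4 + 9*v^3 + 18*v^2 - 32*v - 96) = v*(v - 2)*(v^3 + 11*v^2 + 40*v + 48) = v*(v - 2)*(v + 4)*(v^2 + 7*v + 12) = v*(v - 2)*(v + 3)*(v + 4)*(v + 4)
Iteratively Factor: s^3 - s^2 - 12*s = (s)*(s^2 - s - 12) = s*(s + 3)*(s - 4)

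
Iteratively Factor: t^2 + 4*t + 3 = (t + 3)*(t + 1)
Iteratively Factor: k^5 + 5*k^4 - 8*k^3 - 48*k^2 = (k + 4)*(k^4 + k^3 - 12*k^2) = (k + 4)^2*(k^3 - 3*k^2) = (k - 3)*(k + 4)^2*(k^2) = k*(k - 3)*(k + 4)^2*(k)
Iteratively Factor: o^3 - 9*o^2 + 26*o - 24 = (o - 4)*(o^2 - 5*o + 6) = (o - 4)*(o - 2)*(o - 3)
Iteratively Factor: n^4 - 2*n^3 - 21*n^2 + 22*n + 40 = (n + 4)*(n^3 - 6*n^2 + 3*n + 10) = (n - 5)*(n + 4)*(n^2 - n - 2) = (n - 5)*(n - 2)*(n + 4)*(n + 1)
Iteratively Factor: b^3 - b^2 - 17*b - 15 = (b - 5)*(b^2 + 4*b + 3) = (b - 5)*(b + 1)*(b + 3)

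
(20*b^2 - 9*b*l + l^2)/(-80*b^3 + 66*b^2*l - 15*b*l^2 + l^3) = (-4*b + l)/(16*b^2 - 10*b*l + l^2)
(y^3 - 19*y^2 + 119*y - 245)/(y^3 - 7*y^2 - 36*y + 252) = (y^2 - 12*y + 35)/(y^2 - 36)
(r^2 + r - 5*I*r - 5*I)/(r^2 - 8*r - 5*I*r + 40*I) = (r + 1)/(r - 8)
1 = 1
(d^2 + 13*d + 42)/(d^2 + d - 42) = (d + 6)/(d - 6)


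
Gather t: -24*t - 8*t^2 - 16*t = -8*t^2 - 40*t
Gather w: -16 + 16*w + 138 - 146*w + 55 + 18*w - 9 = 168 - 112*w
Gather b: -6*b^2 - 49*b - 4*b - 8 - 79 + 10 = -6*b^2 - 53*b - 77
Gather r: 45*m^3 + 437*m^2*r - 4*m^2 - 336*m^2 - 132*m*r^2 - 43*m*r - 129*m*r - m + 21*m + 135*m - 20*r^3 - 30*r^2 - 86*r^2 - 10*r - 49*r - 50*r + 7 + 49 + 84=45*m^3 - 340*m^2 + 155*m - 20*r^3 + r^2*(-132*m - 116) + r*(437*m^2 - 172*m - 109) + 140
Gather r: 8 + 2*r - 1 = 2*r + 7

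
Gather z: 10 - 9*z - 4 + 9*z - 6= 0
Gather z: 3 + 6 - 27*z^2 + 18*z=-27*z^2 + 18*z + 9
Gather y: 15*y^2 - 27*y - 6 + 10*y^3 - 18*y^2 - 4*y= 10*y^3 - 3*y^2 - 31*y - 6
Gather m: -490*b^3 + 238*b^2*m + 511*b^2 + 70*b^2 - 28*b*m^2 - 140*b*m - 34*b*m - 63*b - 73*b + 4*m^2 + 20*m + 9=-490*b^3 + 581*b^2 - 136*b + m^2*(4 - 28*b) + m*(238*b^2 - 174*b + 20) + 9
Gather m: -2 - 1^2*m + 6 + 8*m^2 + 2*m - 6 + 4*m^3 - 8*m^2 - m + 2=4*m^3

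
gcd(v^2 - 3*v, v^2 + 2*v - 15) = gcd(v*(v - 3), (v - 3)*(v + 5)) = v - 3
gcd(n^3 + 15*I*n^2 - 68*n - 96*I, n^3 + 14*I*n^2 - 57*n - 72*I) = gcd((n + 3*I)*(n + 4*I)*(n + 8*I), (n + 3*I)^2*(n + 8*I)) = n^2 + 11*I*n - 24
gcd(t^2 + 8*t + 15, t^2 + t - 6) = t + 3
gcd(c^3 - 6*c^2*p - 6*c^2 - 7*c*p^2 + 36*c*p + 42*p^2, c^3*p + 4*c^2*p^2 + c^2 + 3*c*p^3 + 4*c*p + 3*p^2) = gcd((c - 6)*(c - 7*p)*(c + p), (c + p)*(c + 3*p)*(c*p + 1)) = c + p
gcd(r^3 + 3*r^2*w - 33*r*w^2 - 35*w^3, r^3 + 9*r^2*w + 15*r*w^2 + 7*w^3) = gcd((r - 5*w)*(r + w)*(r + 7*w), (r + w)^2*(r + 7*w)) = r^2 + 8*r*w + 7*w^2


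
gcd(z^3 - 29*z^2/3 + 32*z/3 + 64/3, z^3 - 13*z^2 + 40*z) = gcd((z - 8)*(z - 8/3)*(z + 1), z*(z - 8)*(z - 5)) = z - 8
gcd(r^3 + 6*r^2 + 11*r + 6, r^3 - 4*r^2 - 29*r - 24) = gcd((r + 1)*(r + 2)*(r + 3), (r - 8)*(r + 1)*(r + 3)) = r^2 + 4*r + 3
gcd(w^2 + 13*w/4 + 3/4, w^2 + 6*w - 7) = 1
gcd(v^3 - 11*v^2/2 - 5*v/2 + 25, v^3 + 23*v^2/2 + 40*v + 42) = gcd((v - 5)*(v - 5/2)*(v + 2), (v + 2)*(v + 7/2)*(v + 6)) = v + 2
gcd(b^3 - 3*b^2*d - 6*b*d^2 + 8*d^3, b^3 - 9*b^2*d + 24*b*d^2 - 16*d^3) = b^2 - 5*b*d + 4*d^2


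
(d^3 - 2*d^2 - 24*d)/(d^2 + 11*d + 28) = d*(d - 6)/(d + 7)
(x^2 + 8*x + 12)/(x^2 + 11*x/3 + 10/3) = 3*(x + 6)/(3*x + 5)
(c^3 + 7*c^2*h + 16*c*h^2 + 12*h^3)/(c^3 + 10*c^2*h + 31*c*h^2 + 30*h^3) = (c + 2*h)/(c + 5*h)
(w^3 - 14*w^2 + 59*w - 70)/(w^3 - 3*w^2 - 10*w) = (w^2 - 9*w + 14)/(w*(w + 2))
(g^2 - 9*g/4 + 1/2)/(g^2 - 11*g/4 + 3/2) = (4*g - 1)/(4*g - 3)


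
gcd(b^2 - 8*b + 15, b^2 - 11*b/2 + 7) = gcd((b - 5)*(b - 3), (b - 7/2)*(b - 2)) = 1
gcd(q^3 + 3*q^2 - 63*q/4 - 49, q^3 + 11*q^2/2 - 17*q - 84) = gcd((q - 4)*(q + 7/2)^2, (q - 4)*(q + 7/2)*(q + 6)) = q^2 - q/2 - 14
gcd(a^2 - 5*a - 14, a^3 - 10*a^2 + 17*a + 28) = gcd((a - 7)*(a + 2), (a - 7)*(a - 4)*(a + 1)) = a - 7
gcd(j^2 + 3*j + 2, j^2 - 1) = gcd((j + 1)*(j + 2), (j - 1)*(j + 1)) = j + 1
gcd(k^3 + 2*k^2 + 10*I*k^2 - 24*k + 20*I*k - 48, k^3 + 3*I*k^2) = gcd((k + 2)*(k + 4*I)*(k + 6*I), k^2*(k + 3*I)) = 1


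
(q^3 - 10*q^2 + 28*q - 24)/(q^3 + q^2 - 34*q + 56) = (q^2 - 8*q + 12)/(q^2 + 3*q - 28)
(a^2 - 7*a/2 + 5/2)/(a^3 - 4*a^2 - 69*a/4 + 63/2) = 2*(2*a^2 - 7*a + 5)/(4*a^3 - 16*a^2 - 69*a + 126)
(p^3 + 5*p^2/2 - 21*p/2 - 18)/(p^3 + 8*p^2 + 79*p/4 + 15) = 2*(p - 3)/(2*p + 5)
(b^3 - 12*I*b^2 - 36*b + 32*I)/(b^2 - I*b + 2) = (b^2 - 10*I*b - 16)/(b + I)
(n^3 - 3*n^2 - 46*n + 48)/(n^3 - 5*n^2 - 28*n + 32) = (n + 6)/(n + 4)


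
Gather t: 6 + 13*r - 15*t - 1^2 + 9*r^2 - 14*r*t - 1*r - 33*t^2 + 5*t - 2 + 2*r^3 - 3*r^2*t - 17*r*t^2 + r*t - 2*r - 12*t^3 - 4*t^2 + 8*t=2*r^3 + 9*r^2 + 10*r - 12*t^3 + t^2*(-17*r - 37) + t*(-3*r^2 - 13*r - 2) + 3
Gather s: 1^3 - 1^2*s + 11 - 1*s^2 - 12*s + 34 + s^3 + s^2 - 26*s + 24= s^3 - 39*s + 70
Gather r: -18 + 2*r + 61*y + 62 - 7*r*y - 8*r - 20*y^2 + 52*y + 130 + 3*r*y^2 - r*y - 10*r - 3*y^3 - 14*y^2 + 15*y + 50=r*(3*y^2 - 8*y - 16) - 3*y^3 - 34*y^2 + 128*y + 224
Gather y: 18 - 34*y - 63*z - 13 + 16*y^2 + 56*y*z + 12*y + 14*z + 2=16*y^2 + y*(56*z - 22) - 49*z + 7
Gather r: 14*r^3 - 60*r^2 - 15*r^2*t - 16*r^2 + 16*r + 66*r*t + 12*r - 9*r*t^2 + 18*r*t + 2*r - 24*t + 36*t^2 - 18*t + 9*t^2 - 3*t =14*r^3 + r^2*(-15*t - 76) + r*(-9*t^2 + 84*t + 30) + 45*t^2 - 45*t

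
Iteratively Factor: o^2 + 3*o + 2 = (o + 1)*(o + 2)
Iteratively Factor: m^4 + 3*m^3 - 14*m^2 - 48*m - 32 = (m - 4)*(m^3 + 7*m^2 + 14*m + 8) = (m - 4)*(m + 4)*(m^2 + 3*m + 2) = (m - 4)*(m + 2)*(m + 4)*(m + 1)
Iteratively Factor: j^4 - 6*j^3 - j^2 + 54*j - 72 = (j - 2)*(j^3 - 4*j^2 - 9*j + 36) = (j - 3)*(j - 2)*(j^2 - j - 12) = (j - 3)*(j - 2)*(j + 3)*(j - 4)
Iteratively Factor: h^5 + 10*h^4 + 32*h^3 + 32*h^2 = (h + 4)*(h^4 + 6*h^3 + 8*h^2) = h*(h + 4)*(h^3 + 6*h^2 + 8*h) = h*(h + 2)*(h + 4)*(h^2 + 4*h) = h*(h + 2)*(h + 4)^2*(h)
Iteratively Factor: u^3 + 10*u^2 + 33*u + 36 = (u + 3)*(u^2 + 7*u + 12) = (u + 3)*(u + 4)*(u + 3)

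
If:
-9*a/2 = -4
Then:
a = 8/9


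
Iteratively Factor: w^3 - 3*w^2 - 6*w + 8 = (w + 2)*(w^2 - 5*w + 4) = (w - 1)*(w + 2)*(w - 4)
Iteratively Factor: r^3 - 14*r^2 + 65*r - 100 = (r - 5)*(r^2 - 9*r + 20) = (r - 5)^2*(r - 4)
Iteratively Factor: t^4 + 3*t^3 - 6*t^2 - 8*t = (t)*(t^3 + 3*t^2 - 6*t - 8) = t*(t + 4)*(t^2 - t - 2) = t*(t - 2)*(t + 4)*(t + 1)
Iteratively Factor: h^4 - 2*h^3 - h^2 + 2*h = (h - 2)*(h^3 - h) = (h - 2)*(h - 1)*(h^2 + h) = (h - 2)*(h - 1)*(h + 1)*(h)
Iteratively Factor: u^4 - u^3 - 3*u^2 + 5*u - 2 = (u - 1)*(u^3 - 3*u + 2) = (u - 1)*(u + 2)*(u^2 - 2*u + 1) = (u - 1)^2*(u + 2)*(u - 1)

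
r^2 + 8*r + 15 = (r + 3)*(r + 5)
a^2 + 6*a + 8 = (a + 2)*(a + 4)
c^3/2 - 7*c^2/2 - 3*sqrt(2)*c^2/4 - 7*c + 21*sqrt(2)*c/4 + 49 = (c/2 + sqrt(2))*(c - 7)*(c - 7*sqrt(2)/2)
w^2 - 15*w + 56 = (w - 8)*(w - 7)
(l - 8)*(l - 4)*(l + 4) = l^3 - 8*l^2 - 16*l + 128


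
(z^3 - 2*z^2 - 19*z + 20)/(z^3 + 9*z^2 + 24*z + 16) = (z^2 - 6*z + 5)/(z^2 + 5*z + 4)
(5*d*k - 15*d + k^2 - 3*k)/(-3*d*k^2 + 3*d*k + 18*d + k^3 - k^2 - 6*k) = (-5*d - k)/(3*d*k + 6*d - k^2 - 2*k)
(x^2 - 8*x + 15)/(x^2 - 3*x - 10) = (x - 3)/(x + 2)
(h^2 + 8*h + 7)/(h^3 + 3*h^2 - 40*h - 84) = (h + 1)/(h^2 - 4*h - 12)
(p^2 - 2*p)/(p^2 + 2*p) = (p - 2)/(p + 2)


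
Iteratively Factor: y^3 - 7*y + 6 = (y + 3)*(y^2 - 3*y + 2) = (y - 1)*(y + 3)*(y - 2)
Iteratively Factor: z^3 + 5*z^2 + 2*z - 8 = (z + 4)*(z^2 + z - 2) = (z + 2)*(z + 4)*(z - 1)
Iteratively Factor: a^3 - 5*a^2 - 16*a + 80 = (a + 4)*(a^2 - 9*a + 20) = (a - 4)*(a + 4)*(a - 5)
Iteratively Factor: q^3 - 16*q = (q + 4)*(q^2 - 4*q) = (q - 4)*(q + 4)*(q)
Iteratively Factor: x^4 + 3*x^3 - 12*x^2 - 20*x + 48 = (x - 2)*(x^3 + 5*x^2 - 2*x - 24) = (x - 2)^2*(x^2 + 7*x + 12) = (x - 2)^2*(x + 4)*(x + 3)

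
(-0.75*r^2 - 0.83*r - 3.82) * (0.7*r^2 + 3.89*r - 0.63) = -0.525*r^4 - 3.4985*r^3 - 5.4302*r^2 - 14.3369*r + 2.4066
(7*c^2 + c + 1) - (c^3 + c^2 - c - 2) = -c^3 + 6*c^2 + 2*c + 3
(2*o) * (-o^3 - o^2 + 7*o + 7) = -2*o^4 - 2*o^3 + 14*o^2 + 14*o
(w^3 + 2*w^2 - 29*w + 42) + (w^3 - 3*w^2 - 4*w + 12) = 2*w^3 - w^2 - 33*w + 54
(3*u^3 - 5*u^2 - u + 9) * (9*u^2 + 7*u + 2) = 27*u^5 - 24*u^4 - 38*u^3 + 64*u^2 + 61*u + 18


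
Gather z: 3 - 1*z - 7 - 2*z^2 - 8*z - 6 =-2*z^2 - 9*z - 10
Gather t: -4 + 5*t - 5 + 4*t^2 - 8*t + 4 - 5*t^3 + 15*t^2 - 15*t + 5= -5*t^3 + 19*t^2 - 18*t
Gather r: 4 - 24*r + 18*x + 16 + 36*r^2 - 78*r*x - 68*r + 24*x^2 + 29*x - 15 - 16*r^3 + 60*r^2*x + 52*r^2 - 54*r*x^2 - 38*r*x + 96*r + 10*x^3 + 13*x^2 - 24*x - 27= -16*r^3 + r^2*(60*x + 88) + r*(-54*x^2 - 116*x + 4) + 10*x^3 + 37*x^2 + 23*x - 22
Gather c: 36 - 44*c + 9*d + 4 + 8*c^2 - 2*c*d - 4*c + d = 8*c^2 + c*(-2*d - 48) + 10*d + 40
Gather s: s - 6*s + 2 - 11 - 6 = -5*s - 15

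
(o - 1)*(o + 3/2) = o^2 + o/2 - 3/2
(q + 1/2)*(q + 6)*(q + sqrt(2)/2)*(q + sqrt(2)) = q^4 + 3*sqrt(2)*q^3/2 + 13*q^3/2 + 4*q^2 + 39*sqrt(2)*q^2/4 + 9*sqrt(2)*q/2 + 13*q/2 + 3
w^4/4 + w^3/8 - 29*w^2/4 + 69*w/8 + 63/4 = (w/4 + 1/4)*(w - 7/2)*(w - 3)*(w + 6)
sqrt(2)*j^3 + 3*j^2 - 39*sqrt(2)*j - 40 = (j - 4*sqrt(2))*(j + 5*sqrt(2))*(sqrt(2)*j + 1)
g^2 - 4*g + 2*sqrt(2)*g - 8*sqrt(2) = (g - 4)*(g + 2*sqrt(2))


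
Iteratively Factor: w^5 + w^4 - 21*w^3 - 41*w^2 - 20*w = (w + 1)*(w^4 - 21*w^2 - 20*w) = (w + 1)*(w + 4)*(w^3 - 4*w^2 - 5*w) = (w + 1)^2*(w + 4)*(w^2 - 5*w) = w*(w + 1)^2*(w + 4)*(w - 5)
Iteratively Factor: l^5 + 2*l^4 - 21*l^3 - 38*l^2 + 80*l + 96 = (l - 2)*(l^4 + 4*l^3 - 13*l^2 - 64*l - 48) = (l - 2)*(l + 1)*(l^3 + 3*l^2 - 16*l - 48) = (l - 2)*(l + 1)*(l + 4)*(l^2 - l - 12) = (l - 2)*(l + 1)*(l + 3)*(l + 4)*(l - 4)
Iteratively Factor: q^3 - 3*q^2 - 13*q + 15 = (q + 3)*(q^2 - 6*q + 5) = (q - 5)*(q + 3)*(q - 1)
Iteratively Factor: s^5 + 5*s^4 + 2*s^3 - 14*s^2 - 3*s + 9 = (s - 1)*(s^4 + 6*s^3 + 8*s^2 - 6*s - 9) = (s - 1)*(s + 3)*(s^3 + 3*s^2 - s - 3) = (s - 1)^2*(s + 3)*(s^2 + 4*s + 3) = (s - 1)^2*(s + 3)^2*(s + 1)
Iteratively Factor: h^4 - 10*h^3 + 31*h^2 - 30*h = (h - 2)*(h^3 - 8*h^2 + 15*h) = (h - 3)*(h - 2)*(h^2 - 5*h) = h*(h - 3)*(h - 2)*(h - 5)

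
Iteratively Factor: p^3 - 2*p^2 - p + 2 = (p - 2)*(p^2 - 1) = (p - 2)*(p + 1)*(p - 1)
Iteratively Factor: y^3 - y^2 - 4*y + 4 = (y - 1)*(y^2 - 4) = (y - 1)*(y + 2)*(y - 2)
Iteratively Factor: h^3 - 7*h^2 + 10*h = (h)*(h^2 - 7*h + 10) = h*(h - 2)*(h - 5)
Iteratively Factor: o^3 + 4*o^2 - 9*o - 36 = (o - 3)*(o^2 + 7*o + 12) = (o - 3)*(o + 4)*(o + 3)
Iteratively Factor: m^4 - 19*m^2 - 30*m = (m)*(m^3 - 19*m - 30) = m*(m + 3)*(m^2 - 3*m - 10) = m*(m - 5)*(m + 3)*(m + 2)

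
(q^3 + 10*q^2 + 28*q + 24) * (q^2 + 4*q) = q^5 + 14*q^4 + 68*q^3 + 136*q^2 + 96*q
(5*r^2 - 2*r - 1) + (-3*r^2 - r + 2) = 2*r^2 - 3*r + 1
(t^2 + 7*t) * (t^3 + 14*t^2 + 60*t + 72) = t^5 + 21*t^4 + 158*t^3 + 492*t^2 + 504*t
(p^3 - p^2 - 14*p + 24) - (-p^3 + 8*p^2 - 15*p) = 2*p^3 - 9*p^2 + p + 24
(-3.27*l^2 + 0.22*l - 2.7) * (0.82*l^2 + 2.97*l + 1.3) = -2.6814*l^4 - 9.5315*l^3 - 5.8116*l^2 - 7.733*l - 3.51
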